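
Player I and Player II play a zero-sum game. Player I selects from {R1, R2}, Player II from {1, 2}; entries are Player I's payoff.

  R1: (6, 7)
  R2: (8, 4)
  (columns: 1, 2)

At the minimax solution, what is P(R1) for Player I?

4/5

Row minima: R1 → 6, R2 → 4; maximin = 6.
Column maxima: 1 → 8, 2 → 7; minimax = 7.
6 ≠ 7, so there is no saddle point; optimal play is mixed.
Let Player I play R1 with probability p. Expected payoff against 1: 6p + 8(1−p) = −2p + 8; against 2: 7p + 4(1−p) = 3p + 4.
Setting these equal: −2p + 8 = 3p + 4 ⇒ −5p = -4 ⇒ p = 4/5, and the value is (-2)·(4/5) + 8 = 32/5.
For Player II: with q = P(1), equating R1's and R2's payoffs gives −q + 7 = 4q + 4 ⇒ q = 3/5.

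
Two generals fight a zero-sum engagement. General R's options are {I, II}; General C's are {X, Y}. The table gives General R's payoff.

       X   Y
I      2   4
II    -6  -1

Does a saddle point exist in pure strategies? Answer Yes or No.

Yes

Row minima: I → 2, II → -6; maximin = 2.
Column maxima: X → 2, Y → 4; minimax = 2.
maximin = minimax = 2, so a saddle point exists.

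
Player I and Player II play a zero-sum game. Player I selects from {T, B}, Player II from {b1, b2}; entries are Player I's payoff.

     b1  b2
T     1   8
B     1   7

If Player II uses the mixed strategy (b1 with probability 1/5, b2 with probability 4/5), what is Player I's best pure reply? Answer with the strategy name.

Expected payoff of T: (1/5)·1 + (4/5)·8 = 33/5.
Expected payoff of B: (1/5)·1 + (4/5)·7 = 29/5.
The largest is 33/5, so Player I's best response is T.

T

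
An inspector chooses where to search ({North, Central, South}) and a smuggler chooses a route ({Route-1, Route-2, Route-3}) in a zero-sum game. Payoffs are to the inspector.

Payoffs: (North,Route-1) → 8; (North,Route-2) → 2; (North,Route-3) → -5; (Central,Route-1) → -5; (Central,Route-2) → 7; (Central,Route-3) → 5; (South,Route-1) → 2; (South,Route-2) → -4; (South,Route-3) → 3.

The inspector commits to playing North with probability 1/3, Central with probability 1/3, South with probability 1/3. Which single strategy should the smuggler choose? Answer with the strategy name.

Route-3

If the smuggler plays Route-1, the inspector's expected payoff is (1/3)·8 + (1/3)·(-5) + (1/3)·2 = 5/3.
If the smuggler plays Route-2, the inspector's expected payoff is (1/3)·2 + (1/3)·7 + (1/3)·(-4) = 5/3.
If the smuggler plays Route-3, the inspector's expected payoff is (1/3)·(-5) + (1/3)·5 + (1/3)·3 = 1.
The smuggler minimizes the inspector's payoff; the smallest is 1, so the best response is Route-3.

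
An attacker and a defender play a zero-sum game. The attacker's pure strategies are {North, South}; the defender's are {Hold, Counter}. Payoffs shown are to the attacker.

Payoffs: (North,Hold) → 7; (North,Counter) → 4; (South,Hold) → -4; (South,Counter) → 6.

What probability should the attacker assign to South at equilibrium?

3/13

Row minima: North → 4, South → -4; maximin = 4.
Column maxima: Hold → 7, Counter → 6; minimax = 6.
4 ≠ 6, so there is no saddle point; optimal play is mixed.
Let the attacker play North with probability p. Expected payoff against Hold: 7p + (-4)(1−p) = 11p − 4; against Counter: 4p + 6(1−p) = −2p + 6.
Setting these equal: 11p − 4 = −2p + 6 ⇒ 13p = 10 ⇒ p = 10/13, and the value is (11)·(10/13) − 4 = 58/13.
For the defender: with q = P(Hold), equating North's and South's payoffs gives 3q + 4 = −10q + 6 ⇒ q = 2/13.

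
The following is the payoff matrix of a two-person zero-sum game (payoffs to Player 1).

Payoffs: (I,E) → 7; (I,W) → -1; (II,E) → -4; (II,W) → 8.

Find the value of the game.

Row minima: I → -1, II → -4; maximin = -1.
Column maxima: E → 7, W → 8; minimax = 7.
-1 ≠ 7, so there is no saddle point; optimal play is mixed.
Let Player 1 play I with probability p. Expected payoff against E: 7p + (-4)(1−p) = 11p − 4; against W: (-1)p + 8(1−p) = −9p + 8.
Setting these equal: 11p − 4 = −9p + 8 ⇒ 20p = 12 ⇒ p = 3/5, and the value is (11)·(3/5) − 4 = 13/5.
For Player 2: with q = P(E), equating I's and II's payoffs gives 8q − 1 = −12q + 8 ⇒ q = 9/20.

13/5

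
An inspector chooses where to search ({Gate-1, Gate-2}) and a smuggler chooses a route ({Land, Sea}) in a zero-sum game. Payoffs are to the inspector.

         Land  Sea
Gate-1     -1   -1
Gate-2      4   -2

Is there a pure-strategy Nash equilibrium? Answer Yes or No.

Row minima: Gate-1 → -1, Gate-2 → -2; maximin = -1.
Column maxima: Land → 4, Sea → -1; minimax = -1.
maximin = minimax = -1, so a saddle point exists.

Yes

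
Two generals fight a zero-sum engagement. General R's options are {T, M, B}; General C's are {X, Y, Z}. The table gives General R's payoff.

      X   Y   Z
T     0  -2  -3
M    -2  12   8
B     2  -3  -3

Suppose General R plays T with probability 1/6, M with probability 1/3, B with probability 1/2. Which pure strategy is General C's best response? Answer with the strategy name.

If General C plays X, General R's expected payoff is (1/6)·0 + (1/3)·(-2) + (1/2)·2 = 1/3.
If General C plays Y, General R's expected payoff is (1/6)·(-2) + (1/3)·12 + (1/2)·(-3) = 13/6.
If General C plays Z, General R's expected payoff is (1/6)·(-3) + (1/3)·8 + (1/2)·(-3) = 2/3.
General C minimizes General R's payoff; the smallest is 1/3, so the best response is X.

X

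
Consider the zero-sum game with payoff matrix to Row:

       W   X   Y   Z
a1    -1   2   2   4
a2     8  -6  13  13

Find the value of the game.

Row minima: a1 → -1, a2 → -6; maximin = -1.
Column maxima: W → 8, X → 2, Y → 13, Z → 13; minimax = 2.
-1 ≠ 2, so there is no saddle point; optimal play is mixed.
Y is strictly dominated by W (it gives Row strictly more in every row), so Column never plays it.
Z is strictly dominated by W (it gives Row strictly more in every row), so Column never plays it.
On the remaining 2×2 (a1, a2 vs W, X):
Let Row play a1 with probability p. Expected payoff against W: (-1)p + 8(1−p) = −9p + 8; against X: 2p + (-6)(1−p) = 8p − 6.
Setting these equal: −9p + 8 = 8p − 6 ⇒ −17p = -14 ⇒ p = 14/17, and the value is (-9)·(14/17) + 8 = 10/17.
For Column: with q = P(W), equating a1's and a2's payoffs gives −3q + 2 = 14q − 6 ⇒ q = 8/17.

10/17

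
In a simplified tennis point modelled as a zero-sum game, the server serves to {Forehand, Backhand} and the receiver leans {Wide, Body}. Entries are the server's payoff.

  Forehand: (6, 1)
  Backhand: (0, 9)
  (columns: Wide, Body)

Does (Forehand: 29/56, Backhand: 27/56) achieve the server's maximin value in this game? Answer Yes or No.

Against Wide this mix gives (29/56)·6 + (27/56)·0 = 87/28.
Against Body this mix gives (29/56)·1 + (27/56)·9 = 34/7.
The receiver will play Wide, holding the server to 87/28. Shifting weight toward the row that does better against Wide would raise this floor (the equalizing mix achieves 27/7 against both Wide and Body), so the proposed strategy is not optimal.

No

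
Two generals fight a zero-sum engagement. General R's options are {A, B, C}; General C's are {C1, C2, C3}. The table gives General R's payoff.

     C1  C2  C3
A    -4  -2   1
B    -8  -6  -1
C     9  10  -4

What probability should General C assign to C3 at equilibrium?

13/18

Row minima: A → -4, B → -8, C → -4; maximin = -4.
Column maxima: C1 → 9, C2 → 10, C3 → 1; minimax = 1.
-4 ≠ 1, so there is no saddle point; optimal play is mixed.
B is strictly dominated by A, so General R never plays it.
C2 is strictly dominated by C1 (it gives General R strictly more in every row), so General C never plays it.
On the remaining 2×2 (A, C vs C1, C3):
Let General R play A with probability p. Expected payoff against C1: (-4)p + 9(1−p) = −13p + 9; against C3: 1p + (-4)(1−p) = 5p − 4.
Setting these equal: −13p + 9 = 5p − 4 ⇒ −18p = -13 ⇒ p = 13/18, and the value is (-13)·(13/18) + 9 = -7/18.
For General C: with q = P(C1), equating A's and C's payoffs gives −5q + 1 = 13q − 4 ⇒ q = 5/18.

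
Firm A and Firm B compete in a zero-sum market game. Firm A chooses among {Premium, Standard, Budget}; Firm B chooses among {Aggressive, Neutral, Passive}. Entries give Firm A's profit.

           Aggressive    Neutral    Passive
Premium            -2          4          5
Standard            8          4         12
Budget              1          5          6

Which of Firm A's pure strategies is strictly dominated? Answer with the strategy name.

Budget gives a strictly higher payoff than Premium against every column: 1 > -2, 5 > 4, 6 > 5.
So Premium is strictly dominated and Firm A never plays it.

Premium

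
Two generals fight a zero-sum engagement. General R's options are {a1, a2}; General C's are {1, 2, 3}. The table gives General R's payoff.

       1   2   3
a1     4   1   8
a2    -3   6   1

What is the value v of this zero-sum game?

9/4

Row minima: a1 → 1, a2 → -3; maximin = 1.
Column maxima: 1 → 4, 2 → 6, 3 → 8; minimax = 4.
1 ≠ 4, so there is no saddle point; optimal play is mixed.
3 is strictly dominated by 1 (it gives General R strictly more in every row), so General C never plays it.
On the remaining 2×2 (a1, a2 vs 1, 2):
Let General R play a1 with probability p. Expected payoff against 1: 4p + (-3)(1−p) = 7p − 3; against 2: 1p + 6(1−p) = −5p + 6.
Setting these equal: 7p − 3 = −5p + 6 ⇒ 12p = 9 ⇒ p = 3/4, and the value is (7)·(3/4) − 3 = 9/4.
For General C: with q = P(1), equating a1's and a2's payoffs gives 3q + 1 = −9q + 6 ⇒ q = 5/12.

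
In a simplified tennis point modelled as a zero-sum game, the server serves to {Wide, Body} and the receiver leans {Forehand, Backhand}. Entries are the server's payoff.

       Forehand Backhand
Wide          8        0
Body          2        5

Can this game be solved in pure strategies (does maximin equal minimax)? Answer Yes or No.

No

Row minima: Wide → 0, Body → 2; maximin = 2.
Column maxima: Forehand → 8, Backhand → 5; minimax = 5.
2 ≠ 5, so no pure-strategy equilibrium exists.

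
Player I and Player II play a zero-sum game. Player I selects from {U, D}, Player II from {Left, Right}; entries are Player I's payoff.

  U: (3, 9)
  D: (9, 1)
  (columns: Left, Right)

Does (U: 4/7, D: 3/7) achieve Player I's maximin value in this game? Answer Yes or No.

Against Left this mix gives (4/7)·3 + (3/7)·9 = 39/7.
Against Right this mix gives (4/7)·9 + (3/7)·1 = 39/7.
All of Player II's active replies (Left, Right) yield 39/7, and no column does worse for Player I. The mix makes Player II indifferent and guarantees 39/7, so it is optimal.

Yes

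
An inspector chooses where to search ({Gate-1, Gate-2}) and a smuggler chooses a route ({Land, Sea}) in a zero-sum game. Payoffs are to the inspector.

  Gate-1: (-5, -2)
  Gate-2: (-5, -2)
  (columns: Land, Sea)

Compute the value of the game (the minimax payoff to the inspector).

Row minima: Gate-1 → -5, Gate-2 → -5; maximin = -5.
Column maxima: Land → -5, Sea → -2; minimax = -5.
Since maximin = minimax = -5, there is a saddle point and the value is -5.

-5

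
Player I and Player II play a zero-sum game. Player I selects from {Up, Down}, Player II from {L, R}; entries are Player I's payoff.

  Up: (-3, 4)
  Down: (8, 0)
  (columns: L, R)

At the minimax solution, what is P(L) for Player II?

4/15

Row minima: Up → -3, Down → 0; maximin = 0.
Column maxima: L → 8, R → 4; minimax = 4.
0 ≠ 4, so there is no saddle point; optimal play is mixed.
Let Player I play Up with probability p. Expected payoff against L: (-3)p + 8(1−p) = −11p + 8; against R: 4p + 0(1−p) = 4p.
Setting these equal: −11p + 8 = 4p ⇒ −15p = -8 ⇒ p = 8/15, and the value is (-11)·(8/15) + 8 = 32/15.
For Player II: with q = P(L), equating Up's and Down's payoffs gives −7q + 4 = 8q ⇒ q = 4/15.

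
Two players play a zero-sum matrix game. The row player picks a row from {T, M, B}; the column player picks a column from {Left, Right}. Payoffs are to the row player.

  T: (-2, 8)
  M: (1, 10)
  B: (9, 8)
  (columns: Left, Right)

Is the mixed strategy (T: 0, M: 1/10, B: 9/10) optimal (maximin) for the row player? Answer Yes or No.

Yes

Against Left this mix gives (1/10)·1 + (9/10)·9 = 41/5.
Against Right this mix gives (1/10)·10 + (9/10)·8 = 41/5.
All of the column player's active replies (Left, Right) yield 41/5, and no column does worse for the row player. The mix makes the column player indifferent and guarantees 41/5, so it is optimal.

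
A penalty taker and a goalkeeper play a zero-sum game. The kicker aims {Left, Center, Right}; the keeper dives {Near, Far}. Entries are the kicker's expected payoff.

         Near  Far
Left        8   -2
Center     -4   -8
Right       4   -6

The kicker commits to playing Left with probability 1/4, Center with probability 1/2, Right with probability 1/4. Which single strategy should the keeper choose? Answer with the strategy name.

Far

If the keeper plays Near, the kicker's expected payoff is (1/4)·8 + (1/2)·(-4) + (1/4)·4 = 1.
If the keeper plays Far, the kicker's expected payoff is (1/4)·(-2) + (1/2)·(-8) + (1/4)·(-6) = -6.
The keeper minimizes the kicker's payoff; the smallest is -6, so the best response is Far.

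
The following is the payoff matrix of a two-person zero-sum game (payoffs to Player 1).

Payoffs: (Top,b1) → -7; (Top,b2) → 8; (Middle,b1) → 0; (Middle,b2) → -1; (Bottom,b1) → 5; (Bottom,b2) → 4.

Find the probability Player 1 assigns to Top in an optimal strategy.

Row minima: Top → -7, Middle → -1, Bottom → 4; maximin = 4.
Column maxima: b1 → 5, b2 → 8; minimax = 5.
4 ≠ 5, so there is no saddle point; optimal play is mixed.
Middle is strictly dominated by Bottom, so Player 1 never plays it.
On the remaining 2×2 (Top, Bottom vs b1, b2):
Let Player 1 play Top with probability p. Expected payoff against b1: (-7)p + 5(1−p) = −12p + 5; against b2: 8p + 4(1−p) = 4p + 4.
Setting these equal: −12p + 5 = 4p + 4 ⇒ −16p = -1 ⇒ p = 1/16, and the value is (-12)·(1/16) + 5 = 17/4.
For Player 2: with q = P(b1), equating Top's and Bottom's payoffs gives −15q + 8 = q + 4 ⇒ q = 1/4.

1/16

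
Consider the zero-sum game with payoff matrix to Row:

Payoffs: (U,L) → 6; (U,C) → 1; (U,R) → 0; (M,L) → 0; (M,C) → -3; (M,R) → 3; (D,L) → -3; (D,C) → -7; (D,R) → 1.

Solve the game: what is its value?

Row minima: U → 0, M → -3, D → -7; maximin = 0.
Column maxima: L → 6, C → 1, R → 3; minimax = 1.
0 ≠ 1, so there is no saddle point; optimal play is mixed.
D is strictly dominated by M, so Row never plays it.
L is strictly dominated by C (it gives Row strictly more in every row), so Column never plays it.
On the remaining 2×2 (U, M vs C, R):
Let Row play U with probability p. Expected payoff against C: 1p + (-3)(1−p) = 4p − 3; against R: 0p + 3(1−p) = −3p + 3.
Setting these equal: 4p − 3 = −3p + 3 ⇒ 7p = 6 ⇒ p = 6/7, and the value is (4)·(6/7) − 3 = 3/7.
For Column: with q = P(C), equating U's and M's payoffs gives q = −6q + 3 ⇒ q = 3/7.

3/7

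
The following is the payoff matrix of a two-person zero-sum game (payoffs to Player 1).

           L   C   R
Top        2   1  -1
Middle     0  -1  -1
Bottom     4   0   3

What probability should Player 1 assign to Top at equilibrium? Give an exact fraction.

Row minima: Top → -1, Middle → -1, Bottom → 0; maximin = 0.
Column maxima: L → 4, C → 1, R → 3; minimax = 1.
0 ≠ 1, so there is no saddle point; optimal play is mixed.
Middle is strictly dominated by Bottom, so Player 1 never plays it.
L is strictly dominated by C (it gives Player 1 strictly more in every row), so Player 2 never plays it.
On the remaining 2×2 (Top, Bottom vs C, R):
Let Player 1 play Top with probability p. Expected payoff against C: 1p + 0(1−p) = p; against R: (-1)p + 3(1−p) = −4p + 3.
Setting these equal: p = −4p + 3 ⇒ 5p = 3 ⇒ p = 3/5, and the value is (1)·(3/5) = 3/5.
For Player 2: with q = P(C), equating Top's and Bottom's payoffs gives 2q − 1 = −3q + 3 ⇒ q = 4/5.

3/5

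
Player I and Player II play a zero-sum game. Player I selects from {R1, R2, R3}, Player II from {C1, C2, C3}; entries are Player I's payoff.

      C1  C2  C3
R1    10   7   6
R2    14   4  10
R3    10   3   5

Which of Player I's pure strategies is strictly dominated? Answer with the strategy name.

R2 gives a strictly higher payoff than R3 against every column: 14 > 10, 4 > 3, 10 > 5.
So R3 is strictly dominated and Player I never plays it.

R3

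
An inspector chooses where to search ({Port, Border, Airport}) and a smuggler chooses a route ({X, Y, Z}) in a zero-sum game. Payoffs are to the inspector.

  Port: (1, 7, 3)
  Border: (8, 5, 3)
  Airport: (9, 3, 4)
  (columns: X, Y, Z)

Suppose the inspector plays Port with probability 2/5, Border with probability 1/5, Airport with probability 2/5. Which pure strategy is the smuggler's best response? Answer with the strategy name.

Z

If the smuggler plays X, the inspector's expected payoff is (2/5)·1 + (1/5)·8 + (2/5)·9 = 28/5.
If the smuggler plays Y, the inspector's expected payoff is (2/5)·7 + (1/5)·5 + (2/5)·3 = 5.
If the smuggler plays Z, the inspector's expected payoff is (2/5)·3 + (1/5)·3 + (2/5)·4 = 17/5.
The smuggler minimizes the inspector's payoff; the smallest is 17/5, so the best response is Z.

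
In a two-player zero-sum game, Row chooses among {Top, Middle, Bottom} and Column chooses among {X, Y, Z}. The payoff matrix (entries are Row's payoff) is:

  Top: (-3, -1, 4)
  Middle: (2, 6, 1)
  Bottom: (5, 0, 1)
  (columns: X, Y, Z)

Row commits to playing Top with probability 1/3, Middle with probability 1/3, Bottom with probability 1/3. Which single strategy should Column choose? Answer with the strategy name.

X

If Column plays X, Row's expected payoff is (1/3)·(-3) + (1/3)·2 + (1/3)·5 = 4/3.
If Column plays Y, Row's expected payoff is (1/3)·(-1) + (1/3)·6 + (1/3)·0 = 5/3.
If Column plays Z, Row's expected payoff is (1/3)·4 + (1/3)·1 + (1/3)·1 = 2.
Column minimizes Row's payoff; the smallest is 4/3, so the best response is X.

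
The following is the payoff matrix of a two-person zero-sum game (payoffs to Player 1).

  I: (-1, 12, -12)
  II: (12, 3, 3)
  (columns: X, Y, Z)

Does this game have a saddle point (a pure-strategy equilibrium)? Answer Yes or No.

Row minima: I → -12, II → 3; maximin = 3.
Column maxima: X → 12, Y → 12, Z → 3; minimax = 3.
maximin = minimax = 3, so a saddle point exists.

Yes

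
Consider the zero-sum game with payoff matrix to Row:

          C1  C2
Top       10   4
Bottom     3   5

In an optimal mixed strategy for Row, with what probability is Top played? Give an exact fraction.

Row minima: Top → 4, Bottom → 3; maximin = 4.
Column maxima: C1 → 10, C2 → 5; minimax = 5.
4 ≠ 5, so there is no saddle point; optimal play is mixed.
Let Row play Top with probability p. Expected payoff against C1: 10p + 3(1−p) = 7p + 3; against C2: 4p + 5(1−p) = −p + 5.
Setting these equal: 7p + 3 = −p + 5 ⇒ 8p = 2 ⇒ p = 1/4, and the value is (7)·(1/4) + 3 = 19/4.
For Column: with q = P(C1), equating Top's and Bottom's payoffs gives 6q + 4 = −2q + 5 ⇒ q = 1/8.

1/4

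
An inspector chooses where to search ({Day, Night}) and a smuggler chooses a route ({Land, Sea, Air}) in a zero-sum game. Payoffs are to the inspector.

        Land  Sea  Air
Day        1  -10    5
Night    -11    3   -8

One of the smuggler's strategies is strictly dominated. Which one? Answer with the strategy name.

Air

Land holds the inspector's payoff strictly below Air in every row: 1 < 5, -11 < -8.
So Air is strictly dominated for the smuggler.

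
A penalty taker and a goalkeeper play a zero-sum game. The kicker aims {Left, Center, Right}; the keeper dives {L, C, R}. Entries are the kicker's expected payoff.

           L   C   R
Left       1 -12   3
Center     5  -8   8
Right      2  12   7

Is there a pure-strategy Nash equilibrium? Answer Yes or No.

No

Row minima: Left → -12, Center → -8, Right → 2; maximin = 2.
Column maxima: L → 5, C → 12, R → 8; minimax = 5.
2 ≠ 5, so no pure-strategy equilibrium exists.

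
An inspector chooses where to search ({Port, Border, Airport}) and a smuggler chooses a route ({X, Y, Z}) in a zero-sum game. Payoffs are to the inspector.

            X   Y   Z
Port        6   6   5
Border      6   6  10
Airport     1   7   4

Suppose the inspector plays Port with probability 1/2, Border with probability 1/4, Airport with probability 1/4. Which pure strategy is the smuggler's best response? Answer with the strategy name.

X

If the smuggler plays X, the inspector's expected payoff is (1/2)·6 + (1/4)·6 + (1/4)·1 = 19/4.
If the smuggler plays Y, the inspector's expected payoff is (1/2)·6 + (1/4)·6 + (1/4)·7 = 25/4.
If the smuggler plays Z, the inspector's expected payoff is (1/2)·5 + (1/4)·10 + (1/4)·4 = 6.
The smuggler minimizes the inspector's payoff; the smallest is 19/4, so the best response is X.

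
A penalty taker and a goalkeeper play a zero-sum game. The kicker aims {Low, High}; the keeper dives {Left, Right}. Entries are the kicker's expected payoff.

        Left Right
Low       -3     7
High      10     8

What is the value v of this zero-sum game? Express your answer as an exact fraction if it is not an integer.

Row minima: Low → -3, High → 8; maximin = 8.
Column maxima: Left → 10, Right → 8; minimax = 8.
Since maximin = minimax = 8, there is a saddle point and the value is 8.

8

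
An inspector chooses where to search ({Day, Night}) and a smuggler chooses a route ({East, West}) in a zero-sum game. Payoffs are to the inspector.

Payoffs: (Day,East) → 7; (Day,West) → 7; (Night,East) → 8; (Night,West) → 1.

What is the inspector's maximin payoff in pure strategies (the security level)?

Row minima: Day → 7, Night → 1.
The best of these is 7.

7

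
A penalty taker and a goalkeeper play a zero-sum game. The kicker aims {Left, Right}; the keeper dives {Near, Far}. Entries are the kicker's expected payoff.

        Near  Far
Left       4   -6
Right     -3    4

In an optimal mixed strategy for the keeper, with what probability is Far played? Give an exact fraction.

Row minima: Left → -6, Right → -3; maximin = -3.
Column maxima: Near → 4, Far → 4; minimax = 4.
-3 ≠ 4, so there is no saddle point; optimal play is mixed.
Let the kicker play Left with probability p. Expected payoff against Near: 4p + (-3)(1−p) = 7p − 3; against Far: (-6)p + 4(1−p) = −10p + 4.
Setting these equal: 7p − 3 = −10p + 4 ⇒ 17p = 7 ⇒ p = 7/17, and the value is (7)·(7/17) − 3 = -2/17.
For the keeper: with q = P(Near), equating Left's and Right's payoffs gives 10q − 6 = −7q + 4 ⇒ q = 10/17.

7/17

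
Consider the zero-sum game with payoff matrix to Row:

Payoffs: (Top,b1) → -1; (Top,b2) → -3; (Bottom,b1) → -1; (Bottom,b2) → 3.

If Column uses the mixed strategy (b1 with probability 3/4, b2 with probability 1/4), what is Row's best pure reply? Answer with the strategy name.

Bottom

Expected payoff of Top: (3/4)·(-1) + (1/4)·(-3) = -3/2.
Expected payoff of Bottom: (3/4)·(-1) + (1/4)·3 = 0.
The largest is 0, so Row's best response is Bottom.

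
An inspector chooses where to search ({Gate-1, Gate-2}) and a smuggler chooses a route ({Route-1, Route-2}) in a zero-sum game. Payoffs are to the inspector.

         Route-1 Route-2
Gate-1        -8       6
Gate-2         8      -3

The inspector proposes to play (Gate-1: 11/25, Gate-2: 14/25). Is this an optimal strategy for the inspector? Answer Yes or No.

Against Route-1 this mix gives (11/25)·(-8) + (14/25)·8 = 24/25.
Against Route-2 this mix gives (11/25)·6 + (14/25)·(-3) = 24/25.
All of the smuggler's active replies (Route-1, Route-2) yield 24/25, and no column does worse for the inspector. The mix makes the smuggler indifferent and guarantees 24/25, so it is optimal.

Yes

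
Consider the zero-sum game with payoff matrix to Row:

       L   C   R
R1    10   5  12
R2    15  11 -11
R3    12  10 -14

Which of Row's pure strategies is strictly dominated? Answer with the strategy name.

R3

R2 gives a strictly higher payoff than R3 against every column: 15 > 12, 11 > 10, -11 > -14.
So R3 is strictly dominated and Row never plays it.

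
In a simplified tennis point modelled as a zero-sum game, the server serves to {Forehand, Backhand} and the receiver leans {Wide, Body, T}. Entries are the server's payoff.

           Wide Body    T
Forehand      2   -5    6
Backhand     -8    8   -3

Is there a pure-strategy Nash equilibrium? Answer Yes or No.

No

Row minima: Forehand → -5, Backhand → -8; maximin = -5.
Column maxima: Wide → 2, Body → 8, T → 6; minimax = 2.
-5 ≠ 2, so no pure-strategy equilibrium exists.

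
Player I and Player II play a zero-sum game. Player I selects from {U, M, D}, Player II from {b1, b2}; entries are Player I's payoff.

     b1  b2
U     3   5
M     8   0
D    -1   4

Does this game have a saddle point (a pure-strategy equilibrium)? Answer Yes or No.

No

Row minima: U → 3, M → 0, D → -1; maximin = 3.
Column maxima: b1 → 8, b2 → 5; minimax = 5.
3 ≠ 5, so no pure-strategy equilibrium exists.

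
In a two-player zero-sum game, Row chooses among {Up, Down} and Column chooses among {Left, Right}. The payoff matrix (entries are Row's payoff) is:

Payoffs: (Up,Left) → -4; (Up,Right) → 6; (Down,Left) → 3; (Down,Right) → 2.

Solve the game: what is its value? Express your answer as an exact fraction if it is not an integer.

Row minima: Up → -4, Down → 2; maximin = 2.
Column maxima: Left → 3, Right → 6; minimax = 3.
2 ≠ 3, so there is no saddle point; optimal play is mixed.
Let Row play Up with probability p. Expected payoff against Left: (-4)p + 3(1−p) = −7p + 3; against Right: 6p + 2(1−p) = 4p + 2.
Setting these equal: −7p + 3 = 4p + 2 ⇒ −11p = -1 ⇒ p = 1/11, and the value is (-7)·(1/11) + 3 = 26/11.
For Column: with q = P(Left), equating Up's and Down's payoffs gives −10q + 6 = q + 2 ⇒ q = 4/11.

26/11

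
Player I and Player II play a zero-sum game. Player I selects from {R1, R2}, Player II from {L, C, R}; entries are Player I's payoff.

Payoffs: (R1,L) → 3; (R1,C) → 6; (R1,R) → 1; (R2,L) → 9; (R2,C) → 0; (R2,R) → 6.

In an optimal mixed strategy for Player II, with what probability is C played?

Row minima: R1 → 1, R2 → 0; maximin = 1.
Column maxima: L → 9, C → 6, R → 6; minimax = 6.
1 ≠ 6, so there is no saddle point; optimal play is mixed.
L is strictly dominated by R (it gives Player I strictly more in every row), so Player II never plays it.
On the remaining 2×2 (R1, R2 vs C, R):
Let Player I play R1 with probability p. Expected payoff against C: 6p + 0(1−p) = 6p; against R: 1p + 6(1−p) = −5p + 6.
Setting these equal: 6p = −5p + 6 ⇒ 11p = 6 ⇒ p = 6/11, and the value is (6)·(6/11) = 36/11.
For Player II: with q = P(C), equating R1's and R2's payoffs gives 5q + 1 = −6q + 6 ⇒ q = 5/11.

5/11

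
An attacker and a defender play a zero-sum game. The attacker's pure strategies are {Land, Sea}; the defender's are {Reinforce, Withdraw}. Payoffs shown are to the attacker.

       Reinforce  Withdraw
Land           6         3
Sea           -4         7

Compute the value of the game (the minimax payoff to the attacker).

27/7

Row minima: Land → 3, Sea → -4; maximin = 3.
Column maxima: Reinforce → 6, Withdraw → 7; minimax = 6.
3 ≠ 6, so there is no saddle point; optimal play is mixed.
Let the attacker play Land with probability p. Expected payoff against Reinforce: 6p + (-4)(1−p) = 10p − 4; against Withdraw: 3p + 7(1−p) = −4p + 7.
Setting these equal: 10p − 4 = −4p + 7 ⇒ 14p = 11 ⇒ p = 11/14, and the value is (10)·(11/14) − 4 = 27/7.
For the defender: with q = P(Reinforce), equating Land's and Sea's payoffs gives 3q + 3 = −11q + 7 ⇒ q = 2/7.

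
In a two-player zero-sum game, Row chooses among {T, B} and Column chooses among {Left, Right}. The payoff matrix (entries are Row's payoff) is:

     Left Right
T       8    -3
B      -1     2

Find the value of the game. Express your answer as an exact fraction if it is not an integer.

Row minima: T → -3, B → -1; maximin = -1.
Column maxima: Left → 8, Right → 2; minimax = 2.
-1 ≠ 2, so there is no saddle point; optimal play is mixed.
Let Row play T with probability p. Expected payoff against Left: 8p + (-1)(1−p) = 9p − 1; against Right: (-3)p + 2(1−p) = −5p + 2.
Setting these equal: 9p − 1 = −5p + 2 ⇒ 14p = 3 ⇒ p = 3/14, and the value is (9)·(3/14) − 1 = 13/14.
For Column: with q = P(Left), equating T's and B's payoffs gives 11q − 3 = −3q + 2 ⇒ q = 5/14.

13/14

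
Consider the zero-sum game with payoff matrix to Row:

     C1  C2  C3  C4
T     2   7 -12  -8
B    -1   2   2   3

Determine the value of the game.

-8/17

Row minima: T → -12, B → -1; maximin = -1.
Column maxima: C1 → 2, C2 → 7, C3 → 2, C4 → 3; minimax = 2.
-1 ≠ 2, so there is no saddle point; optimal play is mixed.
C2 is strictly dominated by C1 (it gives Row strictly more in every row), so Column never plays it.
C4 is strictly dominated by C3 (it gives Row strictly more in every row), so Column never plays it.
On the remaining 2×2 (T, B vs C1, C3):
Let Row play T with probability p. Expected payoff against C1: 2p + (-1)(1−p) = 3p − 1; against C3: (-12)p + 2(1−p) = −14p + 2.
Setting these equal: 3p − 1 = −14p + 2 ⇒ 17p = 3 ⇒ p = 3/17, and the value is (3)·(3/17) − 1 = -8/17.
For Column: with q = P(C1), equating T's and B's payoffs gives 14q − 12 = −3q + 2 ⇒ q = 14/17.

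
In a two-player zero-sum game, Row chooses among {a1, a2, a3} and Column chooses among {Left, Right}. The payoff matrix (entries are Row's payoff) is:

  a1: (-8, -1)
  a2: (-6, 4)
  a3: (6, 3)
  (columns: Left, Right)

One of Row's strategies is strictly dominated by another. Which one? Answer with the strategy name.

a1

a2 gives a strictly higher payoff than a1 against every column: -6 > -8, 4 > -1.
So a1 is strictly dominated and Row never plays it.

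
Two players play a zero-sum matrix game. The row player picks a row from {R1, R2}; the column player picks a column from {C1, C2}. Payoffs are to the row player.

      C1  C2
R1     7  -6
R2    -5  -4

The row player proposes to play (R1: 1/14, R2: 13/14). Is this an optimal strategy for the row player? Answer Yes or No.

Against C1 this mix gives (1/14)·7 + (13/14)·(-5) = -29/7.
Against C2 this mix gives (1/14)·(-6) + (13/14)·(-4) = -29/7.
All of the column player's active replies (C1, C2) yield -29/7, and no column does worse for the row player. The mix makes the column player indifferent and guarantees -29/7, so it is optimal.

Yes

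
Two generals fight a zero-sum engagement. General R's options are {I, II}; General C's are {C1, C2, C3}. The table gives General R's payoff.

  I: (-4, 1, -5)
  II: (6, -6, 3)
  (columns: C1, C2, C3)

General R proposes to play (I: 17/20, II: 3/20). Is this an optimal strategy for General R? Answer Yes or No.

Against C1 this mix gives (17/20)·(-4) + (3/20)·6 = -5/2.
Against C2 this mix gives (17/20)·1 + (3/20)·(-6) = -1/20.
Against C3 this mix gives (17/20)·(-5) + (3/20)·3 = -19/5.
General C will play C3, holding General R to -19/5. Shifting weight toward the row that does better against C3 would raise this floor (the equalizing mix achieves -9/5 against both C3 and C2), so the proposed strategy is not optimal.

No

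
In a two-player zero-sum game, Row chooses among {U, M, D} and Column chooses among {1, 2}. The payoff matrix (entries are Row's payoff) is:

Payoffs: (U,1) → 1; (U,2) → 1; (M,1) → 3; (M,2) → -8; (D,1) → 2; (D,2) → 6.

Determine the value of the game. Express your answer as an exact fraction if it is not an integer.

34/15

Row minima: U → 1, M → -8, D → 2; maximin = 2.
Column maxima: 1 → 3, 2 → 6; minimax = 3.
2 ≠ 3, so there is no saddle point; optimal play is mixed.
U is strictly dominated by D, so Row never plays it.
On the remaining 2×2 (M, D vs 1, 2):
Let Row play M with probability p. Expected payoff against 1: 3p + 2(1−p) = p + 2; against 2: (-8)p + 6(1−p) = −14p + 6.
Setting these equal: p + 2 = −14p + 6 ⇒ 15p = 4 ⇒ p = 4/15, and the value is (1)·(4/15) + 2 = 34/15.
For Column: with q = P(1), equating M's and D's payoffs gives 11q − 8 = −4q + 6 ⇒ q = 14/15.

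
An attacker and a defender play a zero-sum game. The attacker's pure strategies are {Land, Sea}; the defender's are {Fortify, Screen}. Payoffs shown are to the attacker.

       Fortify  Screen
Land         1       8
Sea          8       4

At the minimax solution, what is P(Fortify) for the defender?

Row minima: Land → 1, Sea → 4; maximin = 4.
Column maxima: Fortify → 8, Screen → 8; minimax = 8.
4 ≠ 8, so there is no saddle point; optimal play is mixed.
Let the attacker play Land with probability p. Expected payoff against Fortify: 1p + 8(1−p) = −7p + 8; against Screen: 8p + 4(1−p) = 4p + 4.
Setting these equal: −7p + 8 = 4p + 4 ⇒ −11p = -4 ⇒ p = 4/11, and the value is (-7)·(4/11) + 8 = 60/11.
For the defender: with q = P(Fortify), equating Land's and Sea's payoffs gives −7q + 8 = 4q + 4 ⇒ q = 4/11.

4/11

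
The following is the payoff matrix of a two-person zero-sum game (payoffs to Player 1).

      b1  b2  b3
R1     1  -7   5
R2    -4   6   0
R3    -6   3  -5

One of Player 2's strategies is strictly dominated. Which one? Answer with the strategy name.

b3

b1 holds Player 1's payoff strictly below b3 in every row: 1 < 5, -4 < 0, -6 < -5.
So b3 is strictly dominated for Player 2.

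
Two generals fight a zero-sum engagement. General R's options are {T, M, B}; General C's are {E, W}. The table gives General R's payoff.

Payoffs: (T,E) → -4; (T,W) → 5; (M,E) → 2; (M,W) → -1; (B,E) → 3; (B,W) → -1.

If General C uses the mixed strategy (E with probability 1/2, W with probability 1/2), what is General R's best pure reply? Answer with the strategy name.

Expected payoff of T: (1/2)·(-4) + (1/2)·5 = 1/2.
Expected payoff of M: (1/2)·2 + (1/2)·(-1) = 1/2.
Expected payoff of B: (1/2)·3 + (1/2)·(-1) = 1.
The largest is 1, so General R's best response is B.

B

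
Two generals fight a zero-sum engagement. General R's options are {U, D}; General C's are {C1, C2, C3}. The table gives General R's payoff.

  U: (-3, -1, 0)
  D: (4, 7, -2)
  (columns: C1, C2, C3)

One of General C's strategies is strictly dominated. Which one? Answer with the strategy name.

C1 holds General R's payoff strictly below C2 in every row: -3 < -1, 4 < 7.
So C2 is strictly dominated for General C.

C2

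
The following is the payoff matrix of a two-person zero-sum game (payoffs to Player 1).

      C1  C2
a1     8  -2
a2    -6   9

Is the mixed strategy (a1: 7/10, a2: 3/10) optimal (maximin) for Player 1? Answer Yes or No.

No

Against C1 this mix gives (7/10)·8 + (3/10)·(-6) = 19/5.
Against C2 this mix gives (7/10)·(-2) + (3/10)·9 = 13/10.
Player 2 will play C2, holding Player 1 to 13/10. Shifting weight toward the row that does better against C2 would raise this floor (the equalizing mix achieves 12/5 against both C2 and C1), so the proposed strategy is not optimal.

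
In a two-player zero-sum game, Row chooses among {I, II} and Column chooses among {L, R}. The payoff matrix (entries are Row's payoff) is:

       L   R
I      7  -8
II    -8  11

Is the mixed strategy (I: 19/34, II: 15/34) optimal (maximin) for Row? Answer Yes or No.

Yes

Against L this mix gives (19/34)·7 + (15/34)·(-8) = 13/34.
Against R this mix gives (19/34)·(-8) + (15/34)·11 = 13/34.
All of Column's active replies (L, R) yield 13/34, and no column does worse for Row. The mix makes Column indifferent and guarantees 13/34, so it is optimal.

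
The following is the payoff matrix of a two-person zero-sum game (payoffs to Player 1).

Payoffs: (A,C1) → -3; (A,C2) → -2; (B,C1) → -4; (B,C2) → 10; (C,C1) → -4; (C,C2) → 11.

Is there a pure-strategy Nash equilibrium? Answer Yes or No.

Yes

Row minima: A → -3, B → -4, C → -4; maximin = -3.
Column maxima: C1 → -3, C2 → 11; minimax = -3.
maximin = minimax = -3, so a saddle point exists.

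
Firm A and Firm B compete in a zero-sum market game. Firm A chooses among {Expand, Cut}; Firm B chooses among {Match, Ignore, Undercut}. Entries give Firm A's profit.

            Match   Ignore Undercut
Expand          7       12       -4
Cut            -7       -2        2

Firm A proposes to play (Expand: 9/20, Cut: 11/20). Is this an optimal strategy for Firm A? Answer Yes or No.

Yes

Against Match this mix gives (9/20)·7 + (11/20)·(-7) = -7/10.
Against Ignore this mix gives (9/20)·12 + (11/20)·(-2) = 43/10.
Against Undercut this mix gives (9/20)·(-4) + (11/20)·2 = -7/10.
All of Firm B's active replies (Match, Undercut) yield -7/10, and no column does worse for Firm A. The mix makes Firm B indifferent and guarantees -7/10, so it is optimal.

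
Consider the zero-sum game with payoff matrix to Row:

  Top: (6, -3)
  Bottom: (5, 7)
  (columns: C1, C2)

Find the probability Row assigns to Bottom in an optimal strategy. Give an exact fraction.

Row minima: Top → -3, Bottom → 5; maximin = 5.
Column maxima: C1 → 6, C2 → 7; minimax = 6.
5 ≠ 6, so there is no saddle point; optimal play is mixed.
Let Row play Top with probability p. Expected payoff against C1: 6p + 5(1−p) = p + 5; against C2: (-3)p + 7(1−p) = −10p + 7.
Setting these equal: p + 5 = −10p + 7 ⇒ 11p = 2 ⇒ p = 2/11, and the value is (1)·(2/11) + 5 = 57/11.
For Column: with q = P(C1), equating Top's and Bottom's payoffs gives 9q − 3 = −2q + 7 ⇒ q = 10/11.

9/11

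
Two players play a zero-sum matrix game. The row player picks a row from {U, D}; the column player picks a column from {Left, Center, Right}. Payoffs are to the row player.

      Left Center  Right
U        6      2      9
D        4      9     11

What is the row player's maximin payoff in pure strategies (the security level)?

Row minima: U → 2, D → 4.
The best of these is 4.

4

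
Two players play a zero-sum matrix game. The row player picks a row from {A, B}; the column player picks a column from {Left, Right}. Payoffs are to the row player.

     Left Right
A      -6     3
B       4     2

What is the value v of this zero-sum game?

24/11

Row minima: A → -6, B → 2; maximin = 2.
Column maxima: Left → 4, Right → 3; minimax = 3.
2 ≠ 3, so there is no saddle point; optimal play is mixed.
Let the row player play A with probability p. Expected payoff against Left: (-6)p + 4(1−p) = −10p + 4; against Right: 3p + 2(1−p) = p + 2.
Setting these equal: −10p + 4 = p + 2 ⇒ −11p = -2 ⇒ p = 2/11, and the value is (-10)·(2/11) + 4 = 24/11.
For the column player: with q = P(Left), equating A's and B's payoffs gives −9q + 3 = 2q + 2 ⇒ q = 1/11.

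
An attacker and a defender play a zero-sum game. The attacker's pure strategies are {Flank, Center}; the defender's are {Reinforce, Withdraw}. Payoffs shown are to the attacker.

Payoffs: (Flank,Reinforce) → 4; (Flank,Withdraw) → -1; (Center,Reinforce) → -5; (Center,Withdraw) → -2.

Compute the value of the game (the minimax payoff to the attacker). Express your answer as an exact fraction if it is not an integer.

-1

Row minima: Flank → -1, Center → -5; maximin = -1.
Column maxima: Reinforce → 4, Withdraw → -1; minimax = -1.
Since maximin = minimax = -1, there is a saddle point and the value is -1.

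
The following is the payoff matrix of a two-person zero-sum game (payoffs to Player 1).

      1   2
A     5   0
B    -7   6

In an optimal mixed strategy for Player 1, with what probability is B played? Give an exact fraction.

5/18

Row minima: A → 0, B → -7; maximin = 0.
Column maxima: 1 → 5, 2 → 6; minimax = 5.
0 ≠ 5, so there is no saddle point; optimal play is mixed.
Let Player 1 play A with probability p. Expected payoff against 1: 5p + (-7)(1−p) = 12p − 7; against 2: 0p + 6(1−p) = −6p + 6.
Setting these equal: 12p − 7 = −6p + 6 ⇒ 18p = 13 ⇒ p = 13/18, and the value is (12)·(13/18) − 7 = 5/3.
For Player 2: with q = P(1), equating A's and B's payoffs gives 5q = −13q + 6 ⇒ q = 1/3.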